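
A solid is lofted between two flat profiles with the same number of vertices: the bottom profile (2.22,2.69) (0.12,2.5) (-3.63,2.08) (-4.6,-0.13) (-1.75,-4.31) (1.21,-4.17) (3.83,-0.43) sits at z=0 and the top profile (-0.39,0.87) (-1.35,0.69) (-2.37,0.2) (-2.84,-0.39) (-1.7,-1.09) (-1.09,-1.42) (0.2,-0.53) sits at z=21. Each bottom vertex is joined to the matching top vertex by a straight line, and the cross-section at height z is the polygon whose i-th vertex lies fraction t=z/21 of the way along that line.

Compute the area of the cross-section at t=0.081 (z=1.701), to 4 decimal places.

Cross-section at t=0.081: each vertex is (1-t)·p0[i] + t·p1[i].
  v1: (1-0.081)·(2.22,2.69) + 0.081·(-0.39,0.87) = (2.0086,2.5426)
  v2: (1-0.081)·(0.12,2.5) + 0.081·(-1.35,0.69) = (0.0009,2.3534)
  v3: (1-0.081)·(-3.63,2.08) + 0.081·(-2.37,0.2) = (-3.5279,1.9277)
  v4: (1-0.081)·(-4.6,-0.13) + 0.081·(-2.84,-0.39) = (-4.4574,-0.1511)
  v5: (1-0.081)·(-1.75,-4.31) + 0.081·(-1.7,-1.09) = (-1.7459,-4.0492)
  v6: (1-0.081)·(1.21,-4.17) + 0.081·(-1.09,-1.42) = (1.0237,-3.9472)
  v7: (1-0.081)·(3.83,-0.43) + 0.081·(0.2,-0.53) = (3.5360,-0.4381)
Shoelace sum Σ(x_i·y_{i+1} − x_{i+1}·y_i):
  i=1: 2.0086·2.3534 − 0.0009·2.5426 = +4.7246 (running +4.7246)
  i=2: 0.0009·1.9277 − -3.5279·2.3534 = +8.3044 (running +13.0290)
  i=3: -3.5279·-0.1511 − -4.4574·1.9277 = +9.1256 (running +22.1547)
  i=4: -4.4574·-4.0492 − -1.7459·-0.1511 = +17.7852 (running +39.9399)
  i=5: -1.7459·-3.9472 − 1.0237·-4.0492 = +11.0368 (running +50.9767)
  i=6: 1.0237·-0.4381 − 3.5360·-3.9472 = +13.5089 (running +64.4856)
  i=7: 3.5360·2.5426 − 2.0086·-0.4381 = +9.8704 (running +74.3561)
Area = |Σ|/2 = |74.3561|/2 = 37.1780

Area at t=0.081: 37.1780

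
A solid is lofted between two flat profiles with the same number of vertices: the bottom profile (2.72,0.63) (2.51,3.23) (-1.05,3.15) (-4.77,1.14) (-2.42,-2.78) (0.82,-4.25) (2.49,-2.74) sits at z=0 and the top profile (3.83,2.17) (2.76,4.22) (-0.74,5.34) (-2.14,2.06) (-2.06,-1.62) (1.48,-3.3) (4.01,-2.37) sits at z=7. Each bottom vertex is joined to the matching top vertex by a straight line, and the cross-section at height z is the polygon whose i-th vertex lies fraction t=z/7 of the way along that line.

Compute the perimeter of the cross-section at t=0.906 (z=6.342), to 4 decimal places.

Cross-section at t=0.906: each vertex is (1-t)·p0[i] + t·p1[i].
  v1: (1-0.906)·(2.72,0.63) + 0.906·(3.83,2.17) = (3.7257,2.0252)
  v2: (1-0.906)·(2.51,3.23) + 0.906·(2.76,4.22) = (2.7365,4.1269)
  v3: (1-0.906)·(-1.05,3.15) + 0.906·(-0.74,5.34) = (-0.7691,5.1341)
  v4: (1-0.906)·(-4.77,1.14) + 0.906·(-2.14,2.06) = (-2.3872,1.9735)
  v5: (1-0.906)·(-2.42,-2.78) + 0.906·(-2.06,-1.62) = (-2.0938,-1.7290)
  v6: (1-0.906)·(0.82,-4.25) + 0.906·(1.48,-3.3) = (1.4180,-3.3893)
  v7: (1-0.906)·(2.49,-2.74) + 0.906·(4.01,-2.37) = (3.8671,-2.4048)
Perimeter = Σ |v_{i+1} − v_i|:
  edge 1→2: √(-0.9892² + 2.1017²) = 2.3228 (running 2.3228)
  edge 2→3: √(-3.5056² + 1.0072²) = 3.6475 (running 5.9703)
  edge 3→4: √(-1.6181² + -3.1606²) = 3.5507 (running 9.5210)
  edge 4→5: √(0.2934² + -3.7026²) = 3.7142 (running 13.2352)
  edge 5→6: √(3.5118² + -1.6603²) = 3.8845 (running 17.1197)
  edge 6→7: √(2.4492² + 0.9845²) = 2.6396 (running 19.7593)
  edge 7→1: √(-0.1415² + 4.4300²) = 4.4323 (running 24.1916)
Perimeter = 24.1916

Perimeter at t=0.906: 24.1916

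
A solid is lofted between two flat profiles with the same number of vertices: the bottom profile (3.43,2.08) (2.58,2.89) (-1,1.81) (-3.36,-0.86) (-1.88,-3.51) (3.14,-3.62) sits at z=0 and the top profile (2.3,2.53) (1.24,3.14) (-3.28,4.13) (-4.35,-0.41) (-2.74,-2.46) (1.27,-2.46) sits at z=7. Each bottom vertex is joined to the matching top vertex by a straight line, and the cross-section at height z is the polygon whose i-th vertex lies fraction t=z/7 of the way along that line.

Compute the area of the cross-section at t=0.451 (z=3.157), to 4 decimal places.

Cross-section at t=0.451: each vertex is (1-t)·p0[i] + t·p1[i].
  v1: (1-0.451)·(3.43,2.08) + 0.451·(2.3,2.53) = (2.9204,2.2829)
  v2: (1-0.451)·(2.58,2.89) + 0.451·(1.24,3.14) = (1.9757,3.0027)
  v3: (1-0.451)·(-1,1.81) + 0.451·(-3.28,4.13) = (-2.0283,2.8563)
  v4: (1-0.451)·(-3.36,-0.86) + 0.451·(-4.35,-0.41) = (-3.8065,-0.6570)
  v5: (1-0.451)·(-1.88,-3.51) + 0.451·(-2.74,-2.46) = (-2.2679,-3.0364)
  v6: (1-0.451)·(3.14,-3.62) + 0.451·(1.27,-2.46) = (2.2966,-3.0968)
Shoelace sum Σ(x_i·y_{i+1} − x_{i+1}·y_i):
  i=1: 2.9204·3.0027 − 1.9757·2.2829 = +4.2588 (running +4.2588)
  i=2: 1.9757·2.8563 − -2.0283·3.0027 = +11.7335 (running +15.9923)
  i=3: -2.0283·-0.6570 − -3.8065·2.8563 = +12.2052 (running +28.1976)
  i=4: -3.8065·-3.0364 − -2.2679·-0.6570 = +10.0681 (running +38.2657)
  i=5: -2.2679·-3.0968 − 2.2966·-3.0364 = +13.9968 (running +52.2625)
  i=6: 2.2966·2.2829 − 2.9204·-3.0968 = +14.2870 (running +66.5495)
Area = |Σ|/2 = |66.5495|/2 = 33.2748

Area at t=0.451: 33.2748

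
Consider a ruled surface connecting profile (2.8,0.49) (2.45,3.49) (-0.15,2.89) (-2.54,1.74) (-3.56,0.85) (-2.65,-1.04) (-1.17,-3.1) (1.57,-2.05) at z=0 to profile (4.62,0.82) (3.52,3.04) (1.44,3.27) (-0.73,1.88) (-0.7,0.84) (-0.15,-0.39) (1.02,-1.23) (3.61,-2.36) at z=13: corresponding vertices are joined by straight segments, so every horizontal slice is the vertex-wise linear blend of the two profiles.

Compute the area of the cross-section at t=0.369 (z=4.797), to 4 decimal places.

Cross-section at t=0.369: each vertex is (1-t)·p0[i] + t·p1[i].
  v1: (1-0.369)·(2.8,0.49) + 0.369·(4.62,0.82) = (3.4716,0.6118)
  v2: (1-0.369)·(2.45,3.49) + 0.369·(3.52,3.04) = (2.8448,3.3240)
  v3: (1-0.369)·(-0.15,2.89) + 0.369·(1.44,3.27) = (0.4367,3.0302)
  v4: (1-0.369)·(-2.54,1.74) + 0.369·(-0.73,1.88) = (-1.8721,1.7917)
  v5: (1-0.369)·(-3.56,0.85) + 0.369·(-0.7,0.84) = (-2.5047,0.8463)
  v6: (1-0.369)·(-2.65,-1.04) + 0.369·(-0.15,-0.39) = (-1.7275,-0.8002)
  v7: (1-0.369)·(-1.17,-3.1) + 0.369·(1.02,-1.23) = (-0.3619,-2.4100)
  v8: (1-0.369)·(1.57,-2.05) + 0.369·(3.61,-2.36) = (2.3228,-2.1644)
Shoelace sum Σ(x_i·y_{i+1} − x_{i+1}·y_i):
  i=1: 3.4716·3.3240 − 2.8448·0.6118 = +9.7990 (running +9.7990)
  i=2: 2.8448·3.0302 − 0.4367·3.3240 = +7.1689 (running +16.9678)
  i=3: 0.4367·1.7917 − -1.8721·3.0302 = +6.4553 (running +23.4232)
  i=4: -1.8721·0.8463 − -2.5047·1.7917 = +2.9031 (running +26.3263)
  i=5: -2.5047·-0.8002 − -1.7275·0.8463 = +3.4661 (running +29.7924)
  i=6: -1.7275·-2.4100 − -0.3619·-0.8002 = +3.8737 (running +33.6661)
  i=7: -0.3619·-2.1644 − 2.3228·-2.4100 = +6.3811 (running +40.0471)
  i=8: 2.3228·0.6118 − 3.4716·-2.1644 = +8.9348 (running +48.9820)
Area = |Σ|/2 = |48.9820|/2 = 24.4910

Area at t=0.369: 24.4910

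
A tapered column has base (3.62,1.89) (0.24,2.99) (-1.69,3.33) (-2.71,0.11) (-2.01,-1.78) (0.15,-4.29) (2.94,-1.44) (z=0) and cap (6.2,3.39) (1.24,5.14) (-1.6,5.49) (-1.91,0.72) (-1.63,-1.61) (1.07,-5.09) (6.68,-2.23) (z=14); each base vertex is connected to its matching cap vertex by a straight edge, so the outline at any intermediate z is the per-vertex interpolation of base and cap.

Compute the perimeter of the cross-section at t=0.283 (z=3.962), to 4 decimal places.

Cross-section at t=0.283: each vertex is (1-t)·p0[i] + t·p1[i].
  v1: (1-0.283)·(3.62,1.89) + 0.283·(6.2,3.39) = (4.3501,2.3145)
  v2: (1-0.283)·(0.24,2.99) + 0.283·(1.24,5.14) = (0.5230,3.5985)
  v3: (1-0.283)·(-1.69,3.33) + 0.283·(-1.6,5.49) = (-1.6645,3.9413)
  v4: (1-0.283)·(-2.71,0.11) + 0.283·(-1.91,0.72) = (-2.4836,0.2826)
  v5: (1-0.283)·(-2.01,-1.78) + 0.283·(-1.63,-1.61) = (-1.9025,-1.7319)
  v6: (1-0.283)·(0.15,-4.29) + 0.283·(1.07,-5.09) = (0.4104,-4.5164)
  v7: (1-0.283)·(2.94,-1.44) + 0.283·(6.68,-2.23) = (3.9984,-1.6636)
Perimeter = Σ |v_{i+1} − v_i|:
  edge 1→2: √(-3.8271² + 1.2839²) = 4.0368 (running 4.0368)
  edge 2→3: √(-2.1875² + 0.3428²) = 2.2142 (running 6.2510)
  edge 3→4: √(-0.8191² + -3.6587²) = 3.7492 (running 10.0002)
  edge 4→5: √(0.5811² + -2.0145²) = 2.0967 (running 12.0969)
  edge 5→6: √(2.3128² + -2.7845²) = 3.6198 (running 15.7166)
  edge 6→7: √(3.5881² + 2.8528²) = 4.5840 (running 20.3006)
  edge 7→1: √(0.3517² + 3.9781²) = 3.9936 (running 24.2942)
Perimeter = 24.2942

Perimeter at t=0.283: 24.2942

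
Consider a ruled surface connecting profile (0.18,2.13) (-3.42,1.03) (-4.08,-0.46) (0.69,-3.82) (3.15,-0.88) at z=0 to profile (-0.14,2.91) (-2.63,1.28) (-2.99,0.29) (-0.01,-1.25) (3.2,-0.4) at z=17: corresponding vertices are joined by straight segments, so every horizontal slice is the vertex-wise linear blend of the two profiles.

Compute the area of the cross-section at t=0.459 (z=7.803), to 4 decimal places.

Cross-section at t=0.459: each vertex is (1-t)·p0[i] + t·p1[i].
  v1: (1-0.459)·(0.18,2.13) + 0.459·(-0.14,2.91) = (0.0331,2.4880)
  v2: (1-0.459)·(-3.42,1.03) + 0.459·(-2.63,1.28) = (-3.0574,1.1447)
  v3: (1-0.459)·(-4.08,-0.46) + 0.459·(-2.99,0.29) = (-3.5797,-0.1157)
  v4: (1-0.459)·(0.69,-3.82) + 0.459·(-0.01,-1.25) = (0.3687,-2.6404)
  v5: (1-0.459)·(3.15,-0.88) + 0.459·(3.2,-0.4) = (3.1729,-0.6597)
Shoelace sum Σ(x_i·y_{i+1} − x_{i+1}·y_i):
  i=1: 0.0331·1.1447 − -3.0574·2.4880 = +7.6448 (running +7.6448)
  i=2: -3.0574·-0.1157 − -3.5797·1.1447 = +4.4517 (running +12.0965)
  i=3: -3.5797·-2.6404 − 0.3687·-0.1157 = +9.4944 (running +21.5909)
  i=4: 0.3687·-0.6597 − 3.1729·-2.6404 = +8.1345 (running +29.7254)
  i=5: 3.1729·2.4880 − 0.0331·-0.6597 = +7.9162 (running +37.6416)
Area = |Σ|/2 = |37.6416|/2 = 18.8208

Area at t=0.459: 18.8208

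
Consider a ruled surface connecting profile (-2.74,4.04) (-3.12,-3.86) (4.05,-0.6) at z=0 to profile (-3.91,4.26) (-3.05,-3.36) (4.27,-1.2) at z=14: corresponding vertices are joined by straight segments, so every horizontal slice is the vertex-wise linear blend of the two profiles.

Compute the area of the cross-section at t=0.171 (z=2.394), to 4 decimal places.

Area at t=0.171: 27.9926

Cross-section at t=0.171: each vertex is (1-t)·p0[i] + t·p1[i].
  v1: (1-0.171)·(-2.74,4.04) + 0.171·(-3.91,4.26) = (-2.9401,4.0776)
  v2: (1-0.171)·(-3.12,-3.86) + 0.171·(-3.05,-3.36) = (-3.1080,-3.7745)
  v3: (1-0.171)·(4.05,-0.6) + 0.171·(4.27,-1.2) = (4.0876,-0.7026)
Shoelace sum Σ(x_i·y_{i+1} − x_{i+1}·y_i):
  i=1: -2.9401·-3.7745 − -3.1080·4.0776 = +23.7707 (running +23.7707)
  i=2: -3.1080·-0.7026 − 4.0876·-3.7745 = +17.6124 (running +41.3831)
  i=3: 4.0876·4.0776 − -2.9401·-0.7026 = +14.6021 (running +55.9852)
Area = |Σ|/2 = |55.9852|/2 = 27.9926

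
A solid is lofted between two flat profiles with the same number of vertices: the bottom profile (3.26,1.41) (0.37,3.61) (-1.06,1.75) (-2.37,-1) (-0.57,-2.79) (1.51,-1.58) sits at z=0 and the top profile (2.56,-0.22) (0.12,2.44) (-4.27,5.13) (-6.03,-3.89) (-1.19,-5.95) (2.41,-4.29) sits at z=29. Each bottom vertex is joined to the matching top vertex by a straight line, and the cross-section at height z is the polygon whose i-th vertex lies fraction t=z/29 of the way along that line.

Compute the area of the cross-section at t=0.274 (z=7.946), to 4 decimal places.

Cross-section at t=0.274: each vertex is (1-t)·p0[i] + t·p1[i].
  v1: (1-0.274)·(3.26,1.41) + 0.274·(2.56,-0.22) = (3.0682,0.9634)
  v2: (1-0.274)·(0.37,3.61) + 0.274·(0.12,2.44) = (0.3015,3.2894)
  v3: (1-0.274)·(-1.06,1.75) + 0.274·(-4.27,5.13) = (-1.9395,2.6761)
  v4: (1-0.274)·(-2.37,-1) + 0.274·(-6.03,-3.89) = (-3.3728,-1.7919)
  v5: (1-0.274)·(-0.57,-2.79) + 0.274·(-1.19,-5.95) = (-0.7399,-3.6558)
  v6: (1-0.274)·(1.51,-1.58) + 0.274·(2.41,-4.29) = (1.7566,-2.3225)
Shoelace sum Σ(x_i·y_{i+1} − x_{i+1}·y_i):
  i=1: 3.0682·3.2894 − 0.3015·0.9634 = +9.8021 (running +9.8021)
  i=2: 0.3015·2.6761 − -1.9395·3.2894 = +7.1868 (running +16.9890)
  i=3: -1.9395·-1.7919 − -3.3728·2.6761 = +12.5015 (running +29.4905)
  i=4: -3.3728·-3.6558 − -0.7399·-1.7919 = +11.0048 (running +40.4953)
  i=5: -0.7399·-2.3225 − 1.7566·-3.6558 = +8.1402 (running +48.6355)
  i=6: 1.7566·0.9634 − 3.0682·-2.3225 = +8.8183 (running +57.4538)
Area = |Σ|/2 = |57.4538|/2 = 28.7269

Area at t=0.274: 28.7269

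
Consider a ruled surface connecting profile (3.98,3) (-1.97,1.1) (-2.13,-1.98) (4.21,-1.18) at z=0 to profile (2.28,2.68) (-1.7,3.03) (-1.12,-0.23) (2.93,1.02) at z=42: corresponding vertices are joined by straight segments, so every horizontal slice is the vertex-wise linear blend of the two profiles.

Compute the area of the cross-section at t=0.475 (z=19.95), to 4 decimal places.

Cross-section at t=0.475: each vertex is (1-t)·p0[i] + t·p1[i].
  v1: (1-0.475)·(3.98,3) + 0.475·(2.28,2.68) = (3.1725,2.8480)
  v2: (1-0.475)·(-1.97,1.1) + 0.475·(-1.7,3.03) = (-1.8418,2.0168)
  v3: (1-0.475)·(-2.13,-1.98) + 0.475·(-1.12,-0.23) = (-1.6502,-1.1488)
  v4: (1-0.475)·(4.21,-1.18) + 0.475·(2.93,1.02) = (3.6020,-0.1350)
Shoelace sum Σ(x_i·y_{i+1} − x_{i+1}·y_i):
  i=1: 3.1725·2.0168 − -1.8418·2.8480 = +11.6434 (running +11.6434)
  i=2: -1.8418·-1.1488 − -1.6502·2.0168 = +5.4439 (running +17.0873)
  i=3: -1.6502·-0.1350 − 3.6020·-1.1488 = +4.3606 (running +21.4479)
  i=4: 3.6020·2.8480 − 3.1725·-0.1350 = +10.6868 (running +32.1347)
Area = |Σ|/2 = |32.1347|/2 = 16.0673

Area at t=0.475: 16.0673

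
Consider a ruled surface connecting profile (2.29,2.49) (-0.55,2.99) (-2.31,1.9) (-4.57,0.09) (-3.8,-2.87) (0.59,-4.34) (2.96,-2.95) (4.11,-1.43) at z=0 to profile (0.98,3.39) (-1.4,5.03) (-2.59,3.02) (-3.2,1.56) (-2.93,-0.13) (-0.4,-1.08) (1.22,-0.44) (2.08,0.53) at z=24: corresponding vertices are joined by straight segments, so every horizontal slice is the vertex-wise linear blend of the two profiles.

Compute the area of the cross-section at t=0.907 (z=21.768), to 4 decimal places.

Area at t=0.907: 22.5847

Cross-section at t=0.907: each vertex is (1-t)·p0[i] + t·p1[i].
  v1: (1-0.907)·(2.29,2.49) + 0.907·(0.98,3.39) = (1.1018,3.3063)
  v2: (1-0.907)·(-0.55,2.99) + 0.907·(-1.4,5.03) = (-1.3210,4.8403)
  v3: (1-0.907)·(-2.31,1.9) + 0.907·(-2.59,3.02) = (-2.5640,2.9158)
  v4: (1-0.907)·(-4.57,0.09) + 0.907·(-3.2,1.56) = (-3.3274,1.4233)
  v5: (1-0.907)·(-3.8,-2.87) + 0.907·(-2.93,-0.13) = (-3.0109,-0.3848)
  v6: (1-0.907)·(0.59,-4.34) + 0.907·(-0.4,-1.08) = (-0.3079,-1.3832)
  v7: (1-0.907)·(2.96,-2.95) + 0.907·(1.22,-0.44) = (1.3818,-0.6734)
  v8: (1-0.907)·(4.11,-1.43) + 0.907·(2.08,0.53) = (2.2688,0.3477)
Shoelace sum Σ(x_i·y_{i+1} − x_{i+1}·y_i):
  i=1: 1.1018·4.8403 − -1.3210·3.3063 = +9.7006 (running +9.7006)
  i=2: -1.3210·2.9158 − -2.5640·4.8403 = +8.5586 (running +18.2592)
  i=3: -2.5640·1.4233 − -3.3274·2.9158 = +6.0529 (running +24.3122)
  i=4: -3.3274·-0.3848 − -3.0109·1.4233 = +5.5659 (running +29.8780)
  i=5: -3.0109·-1.3832 − -0.3079·-0.3848 = +4.0461 (running +33.9241)
  i=6: -0.3079·-0.6734 − 1.3818·-1.3832 = +2.1187 (running +36.0428)
  i=7: 1.3818·0.3477 − 2.2688·-0.6734 = +2.0084 (running +38.0512)
  i=8: 2.2688·3.3063 − 1.1018·0.3477 = +7.1182 (running +45.1694)
Area = |Σ|/2 = |45.1694|/2 = 22.5847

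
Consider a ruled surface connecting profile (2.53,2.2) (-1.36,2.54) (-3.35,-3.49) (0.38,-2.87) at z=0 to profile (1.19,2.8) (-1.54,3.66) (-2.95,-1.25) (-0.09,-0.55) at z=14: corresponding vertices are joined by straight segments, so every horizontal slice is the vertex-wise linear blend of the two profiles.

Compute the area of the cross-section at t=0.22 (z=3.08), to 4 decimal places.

Area at t=0.22: 18.6107

Cross-section at t=0.22: each vertex is (1-t)·p0[i] + t·p1[i].
  v1: (1-0.22)·(2.53,2.2) + 0.22·(1.19,2.8) = (2.2352,2.3320)
  v2: (1-0.22)·(-1.36,2.54) + 0.22·(-1.54,3.66) = (-1.3996,2.7864)
  v3: (1-0.22)·(-3.35,-3.49) + 0.22·(-2.95,-1.25) = (-3.2620,-2.9972)
  v4: (1-0.22)·(0.38,-2.87) + 0.22·(-0.09,-0.55) = (0.2766,-2.3596)
Shoelace sum Σ(x_i·y_{i+1} − x_{i+1}·y_i):
  i=1: 2.2352·2.7864 − -1.3996·2.3320 = +9.4920 (running +9.4920)
  i=2: -1.3996·-2.9972 − -3.2620·2.7864 = +13.2841 (running +22.7761)
  i=3: -3.2620·-2.3596 − 0.2766·-2.9972 = +8.5260 (running +31.3022)
  i=4: 0.2766·2.3320 − 2.2352·-2.3596 = +5.9192 (running +37.2214)
Area = |Σ|/2 = |37.2214|/2 = 18.6107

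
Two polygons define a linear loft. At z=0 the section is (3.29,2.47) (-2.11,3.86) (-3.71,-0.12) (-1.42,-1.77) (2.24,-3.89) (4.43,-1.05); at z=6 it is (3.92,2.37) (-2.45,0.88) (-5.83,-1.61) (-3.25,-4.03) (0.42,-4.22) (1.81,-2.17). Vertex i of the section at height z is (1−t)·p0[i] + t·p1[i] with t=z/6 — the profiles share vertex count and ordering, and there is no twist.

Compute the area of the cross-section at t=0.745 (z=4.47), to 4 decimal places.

Cross-section at t=0.745: each vertex is (1-t)·p0[i] + t·p1[i].
  v1: (1-0.745)·(3.29,2.47) + 0.745·(3.92,2.37) = (3.7593,2.3955)
  v2: (1-0.745)·(-2.11,3.86) + 0.745·(-2.45,0.88) = (-2.3633,1.6399)
  v3: (1-0.745)·(-3.71,-0.12) + 0.745·(-5.83,-1.61) = (-5.2894,-1.2301)
  v4: (1-0.745)·(-1.42,-1.77) + 0.745·(-3.25,-4.03) = (-2.7833,-3.4537)
  v5: (1-0.745)·(2.24,-3.89) + 0.745·(0.42,-4.22) = (0.8841,-4.1358)
  v6: (1-0.745)·(4.43,-1.05) + 0.745·(1.81,-2.17) = (2.4781,-1.8844)
Shoelace sum Σ(x_i·y_{i+1} − x_{i+1}·y_i):
  i=1: 3.7593·1.6399 − -2.3633·2.3955 = +11.8262 (running +11.8262)
  i=2: -2.3633·-1.2301 − -5.2894·1.6399 = +11.5811 (running +23.4073)
  i=3: -5.2894·-3.4537 − -2.7833·-1.2301 = +14.8443 (running +38.2516)
  i=4: -2.7833·-4.1358 − 0.8841·-3.4537 = +14.5649 (running +52.8166)
  i=5: 0.8841·-1.8844 − 2.4781·-4.1358 = +8.5831 (running +61.3996)
  i=6: 2.4781·2.3955 − 3.7593·-1.8844 = +13.0204 (running +74.4200)
Area = |Σ|/2 = |74.4200|/2 = 37.2100

Area at t=0.745: 37.2100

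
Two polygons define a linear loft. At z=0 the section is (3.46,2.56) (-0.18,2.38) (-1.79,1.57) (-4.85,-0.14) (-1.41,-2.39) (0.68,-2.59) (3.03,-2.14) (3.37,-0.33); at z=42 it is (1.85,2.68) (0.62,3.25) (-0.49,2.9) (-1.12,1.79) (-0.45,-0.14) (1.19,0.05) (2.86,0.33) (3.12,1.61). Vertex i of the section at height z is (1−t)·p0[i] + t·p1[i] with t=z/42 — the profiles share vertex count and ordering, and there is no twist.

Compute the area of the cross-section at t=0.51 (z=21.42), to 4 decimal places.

Area at t=0.51: 18.6819

Cross-section at t=0.51: each vertex is (1-t)·p0[i] + t·p1[i].
  v1: (1-0.51)·(3.46,2.56) + 0.51·(1.85,2.68) = (2.6389,2.6212)
  v2: (1-0.51)·(-0.18,2.38) + 0.51·(0.62,3.25) = (0.2280,2.8237)
  v3: (1-0.51)·(-1.79,1.57) + 0.51·(-0.49,2.9) = (-1.1270,2.2483)
  v4: (1-0.51)·(-4.85,-0.14) + 0.51·(-1.12,1.79) = (-2.9477,0.8443)
  v5: (1-0.51)·(-1.41,-2.39) + 0.51·(-0.45,-0.14) = (-0.9204,-1.2425)
  v6: (1-0.51)·(0.68,-2.59) + 0.51·(1.19,0.05) = (0.9401,-1.2436)
  v7: (1-0.51)·(3.03,-2.14) + 0.51·(2.86,0.33) = (2.9433,-0.8803)
  v8: (1-0.51)·(3.37,-0.33) + 0.51·(3.12,1.61) = (3.2425,0.6594)
Shoelace sum Σ(x_i·y_{i+1} − x_{i+1}·y_i):
  i=1: 2.6389·2.8237 − 0.2280·2.6212 = +6.8538 (running +6.8538)
  i=2: 0.2280·2.2483 − -1.1270·2.8237 = +3.6949 (running +10.5488)
  i=3: -1.1270·0.8443 − -2.9477·2.2483 = +5.6758 (running +16.2245)
  i=4: -2.9477·-1.2425 − -0.9204·0.8443 = +4.4396 (running +20.6641)
  i=5: -0.9204·-1.2436 − 0.9401·-1.2425 = +2.3127 (running +22.9768)
  i=6: 0.9401·-0.8803 − 2.9433·-1.2436 = +2.8327 (running +25.8096)
  i=7: 2.9433·0.6594 − 3.2425·-0.8803 = +4.7952 (running +30.6047)
  i=8: 3.2425·2.6212 − 2.6389·0.6594 = +6.7592 (running +37.3639)
Area = |Σ|/2 = |37.3639|/2 = 18.6819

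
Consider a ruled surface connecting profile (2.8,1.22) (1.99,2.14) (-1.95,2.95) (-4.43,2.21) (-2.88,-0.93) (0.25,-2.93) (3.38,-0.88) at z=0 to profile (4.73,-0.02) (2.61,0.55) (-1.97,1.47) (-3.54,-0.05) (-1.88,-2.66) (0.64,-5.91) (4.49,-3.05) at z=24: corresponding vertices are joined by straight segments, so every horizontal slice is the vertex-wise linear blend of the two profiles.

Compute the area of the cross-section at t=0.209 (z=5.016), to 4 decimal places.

Area at t=0.209: 30.4343

Cross-section at t=0.209: each vertex is (1-t)·p0[i] + t·p1[i].
  v1: (1-0.209)·(2.8,1.22) + 0.209·(4.73,-0.02) = (3.2034,0.9608)
  v2: (1-0.209)·(1.99,2.14) + 0.209·(2.61,0.55) = (2.1196,1.8077)
  v3: (1-0.209)·(-1.95,2.95) + 0.209·(-1.97,1.47) = (-1.9542,2.6407)
  v4: (1-0.209)·(-4.43,2.21) + 0.209·(-3.54,-0.05) = (-4.2440,1.7377)
  v5: (1-0.209)·(-2.88,-0.93) + 0.209·(-1.88,-2.66) = (-2.6710,-1.2916)
  v6: (1-0.209)·(0.25,-2.93) + 0.209·(0.64,-5.91) = (0.3315,-3.5528)
  v7: (1-0.209)·(3.38,-0.88) + 0.209·(4.49,-3.05) = (3.6120,-1.3335)
Shoelace sum Σ(x_i·y_{i+1} − x_{i+1}·y_i):
  i=1: 3.2034·1.8077 − 2.1196·0.9608 = +3.7541 (running +3.7541)
  i=2: 2.1196·2.6407 − -1.9542·1.8077 = +9.1297 (running +12.8838)
  i=3: -1.9542·1.7377 − -4.2440·2.6407 = +7.8113 (running +20.6951)
  i=4: -4.2440·-1.2916 − -2.6710·1.7377 = +10.1227 (running +30.8178)
  i=5: -2.6710·-3.5528 − 0.3315·-1.2916 = +9.9178 (running +40.7356)
  i=6: 0.3315·-1.3335 − 3.6120·-3.5528 = +12.3907 (running +53.1262)
  i=7: 3.6120·0.9608 − 3.2034·-1.3335 = +7.7423 (running +60.8686)
Area = |Σ|/2 = |60.8686|/2 = 30.4343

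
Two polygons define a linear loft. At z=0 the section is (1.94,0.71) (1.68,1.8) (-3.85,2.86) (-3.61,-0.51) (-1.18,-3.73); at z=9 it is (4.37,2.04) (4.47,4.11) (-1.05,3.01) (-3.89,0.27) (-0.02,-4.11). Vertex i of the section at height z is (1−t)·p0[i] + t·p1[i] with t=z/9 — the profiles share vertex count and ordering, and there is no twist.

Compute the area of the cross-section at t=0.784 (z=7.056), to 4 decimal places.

Area at t=0.784: 33.1492

Cross-section at t=0.784: each vertex is (1-t)·p0[i] + t·p1[i].
  v1: (1-0.784)·(1.94,0.71) + 0.784·(4.37,2.04) = (3.8451,1.7527)
  v2: (1-0.784)·(1.68,1.8) + 0.784·(4.47,4.11) = (3.8674,3.6110)
  v3: (1-0.784)·(-3.85,2.86) + 0.784·(-1.05,3.01) = (-1.6548,2.9776)
  v4: (1-0.784)·(-3.61,-0.51) + 0.784·(-3.89,0.27) = (-3.8295,0.1015)
  v5: (1-0.784)·(-1.18,-3.73) + 0.784·(-0.02,-4.11) = (-0.2706,-4.0279)
Shoelace sum Σ(x_i·y_{i+1} − x_{i+1}·y_i):
  i=1: 3.8451·3.6110 − 3.8674·1.7527 = +7.1065 (running +7.1065)
  i=2: 3.8674·2.9776 − -1.6548·3.6110 = +17.4910 (running +24.5975)
  i=3: -1.6548·0.1015 − -3.8295·2.9776 = +11.2348 (running +35.8323)
  i=4: -3.8295·-4.0279 − -0.2706·0.1015 = +15.4525 (running +51.2847)
  i=5: -0.2706·1.7527 − 3.8451·-4.0279 = +15.0136 (running +66.2984)
Area = |Σ|/2 = |66.2984|/2 = 33.1492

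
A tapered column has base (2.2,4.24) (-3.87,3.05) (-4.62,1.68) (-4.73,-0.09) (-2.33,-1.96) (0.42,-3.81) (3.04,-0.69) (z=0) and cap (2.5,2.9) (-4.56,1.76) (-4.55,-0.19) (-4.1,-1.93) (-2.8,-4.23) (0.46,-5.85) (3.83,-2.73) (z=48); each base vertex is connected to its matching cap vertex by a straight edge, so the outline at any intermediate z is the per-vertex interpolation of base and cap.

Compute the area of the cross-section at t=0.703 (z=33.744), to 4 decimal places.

Area at t=0.703: 48.8070

Cross-section at t=0.703: each vertex is (1-t)·p0[i] + t·p1[i].
  v1: (1-0.703)·(2.2,4.24) + 0.703·(2.5,2.9) = (2.4109,3.2980)
  v2: (1-0.703)·(-3.87,3.05) + 0.703·(-4.56,1.76) = (-4.3551,2.1431)
  v3: (1-0.703)·(-4.62,1.68) + 0.703·(-4.55,-0.19) = (-4.5708,0.3654)
  v4: (1-0.703)·(-4.73,-0.09) + 0.703·(-4.1,-1.93) = (-4.2871,-1.3835)
  v5: (1-0.703)·(-2.33,-1.96) + 0.703·(-2.8,-4.23) = (-2.6604,-3.5558)
  v6: (1-0.703)·(0.42,-3.81) + 0.703·(0.46,-5.85) = (0.4481,-5.2441)
  v7: (1-0.703)·(3.04,-0.69) + 0.703·(3.83,-2.73) = (3.5954,-2.1241)
Shoelace sum Σ(x_i·y_{i+1} − x_{i+1}·y_i):
  i=1: 2.4109·2.1431 − -4.3551·3.2980 = +19.5298 (running +19.5298)
  i=2: -4.3551·0.3654 − -4.5708·2.1431 = +8.2045 (running +27.7343)
  i=3: -4.5708·-1.3835 − -4.2871·0.3654 = +7.8902 (running +35.6246)
  i=4: -4.2871·-3.5558 − -2.6604·-1.3835 = +11.5634 (running +47.1880)
  i=5: -2.6604·-5.2441 − 0.4481·-3.5558 = +15.5449 (running +62.7329)
  i=6: 0.4481·-2.1241 − 3.5954·-5.2441 = +17.9027 (running +80.6356)
  i=7: 3.5954·3.2980 − 2.4109·-2.1241 = +16.9785 (running +97.6141)
Area = |Σ|/2 = |97.6141|/2 = 48.8070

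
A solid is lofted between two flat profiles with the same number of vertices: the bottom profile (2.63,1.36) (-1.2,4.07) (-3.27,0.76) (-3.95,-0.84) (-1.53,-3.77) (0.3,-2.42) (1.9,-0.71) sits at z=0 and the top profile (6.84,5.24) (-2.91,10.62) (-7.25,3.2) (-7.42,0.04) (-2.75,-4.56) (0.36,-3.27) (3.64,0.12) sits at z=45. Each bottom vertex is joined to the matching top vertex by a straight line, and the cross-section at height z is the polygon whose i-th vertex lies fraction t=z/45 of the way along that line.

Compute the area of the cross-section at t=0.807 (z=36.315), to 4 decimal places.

Cross-section at t=0.807: each vertex is (1-t)·p0[i] + t·p1[i].
  v1: (1-0.807)·(2.63,1.36) + 0.807·(6.84,5.24) = (6.0275,4.4912)
  v2: (1-0.807)·(-1.2,4.07) + 0.807·(-2.91,10.62) = (-2.5800,9.3559)
  v3: (1-0.807)·(-3.27,0.76) + 0.807·(-7.25,3.2) = (-6.4819,2.7291)
  v4: (1-0.807)·(-3.95,-0.84) + 0.807·(-7.42,0.04) = (-6.7503,-0.1298)
  v5: (1-0.807)·(-1.53,-3.77) + 0.807·(-2.75,-4.56) = (-2.5145,-4.4075)
  v6: (1-0.807)·(0.3,-2.42) + 0.807·(0.36,-3.27) = (0.3484,-3.1059)
  v7: (1-0.807)·(1.9,-0.71) + 0.807·(3.64,0.12) = (3.3042,-0.0402)
Shoelace sum Σ(x_i·y_{i+1} − x_{i+1}·y_i):
  i=1: 6.0275·9.3559 − -2.5800·4.4912 = +67.9792 (running +67.9792)
  i=2: -2.5800·2.7291 − -6.4819·9.3559 = +53.6024 (running +121.5815)
  i=3: -6.4819·-0.1298 − -6.7503·2.7291 = +19.2637 (running +140.8452)
  i=4: -6.7503·-4.4075 − -2.5145·-0.1298 = +29.4256 (running +170.2708)
  i=5: -2.5145·-3.1059 − 0.3484·-4.4075 = +9.3457 (running +179.6165)
  i=6: 0.3484·-0.0402 − 3.3042·-3.1059 = +10.2486 (running +189.8652)
  i=7: 3.3042·4.4912 − 6.0275·-0.0402 = +15.0818 (running +204.9470)
Area = |Σ|/2 = |204.9470|/2 = 102.4735

Area at t=0.807: 102.4735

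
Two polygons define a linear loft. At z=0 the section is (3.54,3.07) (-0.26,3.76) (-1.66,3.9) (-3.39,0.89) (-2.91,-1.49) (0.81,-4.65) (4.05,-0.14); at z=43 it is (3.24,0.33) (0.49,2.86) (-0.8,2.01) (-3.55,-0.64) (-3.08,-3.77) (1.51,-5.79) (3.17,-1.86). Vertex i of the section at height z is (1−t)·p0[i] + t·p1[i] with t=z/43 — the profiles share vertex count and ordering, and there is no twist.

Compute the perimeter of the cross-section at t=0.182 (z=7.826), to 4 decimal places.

Perimeter at t=0.182: 24.4345

Cross-section at t=0.182: each vertex is (1-t)·p0[i] + t·p1[i].
  v1: (1-0.182)·(3.54,3.07) + 0.182·(3.24,0.33) = (3.4854,2.5713)
  v2: (1-0.182)·(-0.26,3.76) + 0.182·(0.49,2.86) = (-0.1235,3.5962)
  v3: (1-0.182)·(-1.66,3.9) + 0.182·(-0.8,2.01) = (-1.5035,3.5560)
  v4: (1-0.182)·(-3.39,0.89) + 0.182·(-3.55,-0.64) = (-3.4191,0.6115)
  v5: (1-0.182)·(-2.91,-1.49) + 0.182·(-3.08,-3.77) = (-2.9409,-1.9050)
  v6: (1-0.182)·(0.81,-4.65) + 0.182·(1.51,-5.79) = (0.9374,-4.8575)
  v7: (1-0.182)·(4.05,-0.14) + 0.182·(3.17,-1.86) = (3.8898,-0.4530)
Perimeter = Σ |v_{i+1} − v_i|:
  edge 1→2: √(-3.6089² + 1.0249²) = 3.7516 (running 3.7516)
  edge 2→3: √(-1.3800² + -0.0402²) = 1.3806 (running 5.1322)
  edge 3→4: √(-1.9156² + -2.9445²) = 3.5128 (running 8.6450)
  edge 4→5: √(0.4782² + -2.5165²) = 2.5615 (running 11.2065)
  edge 5→6: √(3.8783² + -2.9525²) = 4.8743 (running 16.0808)
  edge 6→7: √(2.9524² + 4.4044²) = 5.3025 (running 21.3832)
  edge 7→1: √(-0.4044² + 3.0244²) = 3.0513 (running 24.4345)
Perimeter = 24.4345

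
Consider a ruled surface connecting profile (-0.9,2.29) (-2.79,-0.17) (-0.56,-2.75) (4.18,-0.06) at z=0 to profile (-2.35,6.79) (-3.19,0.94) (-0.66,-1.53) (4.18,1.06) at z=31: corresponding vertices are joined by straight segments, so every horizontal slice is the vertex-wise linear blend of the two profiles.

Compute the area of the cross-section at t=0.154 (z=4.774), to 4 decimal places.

Area at t=0.154: 19.5261

Cross-section at t=0.154: each vertex is (1-t)·p0[i] + t·p1[i].
  v1: (1-0.154)·(-0.9,2.29) + 0.154·(-2.35,6.79) = (-1.1233,2.9830)
  v2: (1-0.154)·(-2.79,-0.17) + 0.154·(-3.19,0.94) = (-2.8516,0.0009)
  v3: (1-0.154)·(-0.56,-2.75) + 0.154·(-0.66,-1.53) = (-0.5754,-2.5621)
  v4: (1-0.154)·(4.18,-0.06) + 0.154·(4.18,1.06) = (4.1800,0.1125)
Shoelace sum Σ(x_i·y_{i+1} − x_{i+1}·y_i):
  i=1: -1.1233·0.0009 − -2.8516·2.9830 = +8.5053 (running +8.5053)
  i=2: -2.8516·-2.5621 − -0.5754·0.0009 = +7.3067 (running +15.8119)
  i=3: -0.5754·0.1125 − 4.1800·-2.5621 = +10.6449 (running +26.4569)
  i=4: 4.1800·2.9830 − -1.1233·0.1125 = +12.5953 (running +39.0522)
Area = |Σ|/2 = |39.0522|/2 = 19.5261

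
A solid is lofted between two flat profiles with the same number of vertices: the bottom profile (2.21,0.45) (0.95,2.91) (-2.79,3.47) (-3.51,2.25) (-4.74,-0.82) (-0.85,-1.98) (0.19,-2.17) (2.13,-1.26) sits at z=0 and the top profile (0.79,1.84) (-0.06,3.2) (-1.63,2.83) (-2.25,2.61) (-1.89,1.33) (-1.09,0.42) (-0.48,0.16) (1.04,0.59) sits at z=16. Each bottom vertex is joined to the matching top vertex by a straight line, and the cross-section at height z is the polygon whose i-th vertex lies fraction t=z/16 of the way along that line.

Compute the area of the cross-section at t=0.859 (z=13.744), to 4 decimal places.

Cross-section at t=0.859: each vertex is (1-t)·p0[i] + t·p1[i].
  v1: (1-0.859)·(2.21,0.45) + 0.859·(0.79,1.84) = (0.9902,1.6440)
  v2: (1-0.859)·(0.95,2.91) + 0.859·(-0.06,3.2) = (0.0824,3.1591)
  v3: (1-0.859)·(-2.79,3.47) + 0.859·(-1.63,2.83) = (-1.7936,2.9202)
  v4: (1-0.859)·(-3.51,2.25) + 0.859·(-2.25,2.61) = (-2.4277,2.5592)
  v5: (1-0.859)·(-4.74,-0.82) + 0.859·(-1.89,1.33) = (-2.2918,1.0269)
  v6: (1-0.859)·(-0.85,-1.98) + 0.859·(-1.09,0.42) = (-1.0562,0.0816)
  v7: (1-0.859)·(0.19,-2.17) + 0.859·(-0.48,0.16) = (-0.3855,-0.1685)
  v8: (1-0.859)·(2.13,-1.26) + 0.859·(1.04,0.59) = (1.1937,0.3291)
Shoelace sum Σ(x_i·y_{i+1} − x_{i+1}·y_i):
  i=1: 0.9902·3.1591 − 0.0824·1.6440 = +2.9927 (running +2.9927)
  i=2: 0.0824·2.9202 − -1.7936·3.1591 = +5.9067 (running +8.8994)
  i=3: -1.7936·2.5592 − -2.4277·2.9202 = +2.4992 (running +11.3986)
  i=4: -2.4277·1.0269 − -2.2918·2.5592 = +3.3726 (running +14.7712)
  i=5: -2.2918·0.0816 − -1.0562·1.0269 = +0.8975 (running +15.6687)
  i=6: -1.0562·-0.1685 − -0.3855·0.0816 = +0.2095 (running +15.8781)
  i=7: -0.3855·0.3291 − 1.1937·-0.1685 = +0.0743 (running +15.9524)
  i=8: 1.1937·1.6440 − 0.9902·0.3291 = +1.6365 (running +17.5889)
Area = |Σ|/2 = |17.5889|/2 = 8.7945

Area at t=0.859: 8.7945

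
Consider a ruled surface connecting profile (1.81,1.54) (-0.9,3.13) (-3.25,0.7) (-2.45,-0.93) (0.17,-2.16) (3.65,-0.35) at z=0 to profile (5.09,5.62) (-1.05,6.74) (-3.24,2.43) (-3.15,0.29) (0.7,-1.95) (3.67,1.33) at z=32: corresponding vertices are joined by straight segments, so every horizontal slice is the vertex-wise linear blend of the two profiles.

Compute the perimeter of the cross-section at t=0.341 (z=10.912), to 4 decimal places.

Perimeter at t=0.341: 20.1185

Cross-section at t=0.341: each vertex is (1-t)·p0[i] + t·p1[i].
  v1: (1-0.341)·(1.81,1.54) + 0.341·(5.09,5.62) = (2.9285,2.9313)
  v2: (1-0.341)·(-0.9,3.13) + 0.341·(-1.05,6.74) = (-0.9512,4.3610)
  v3: (1-0.341)·(-3.25,0.7) + 0.341·(-3.24,2.43) = (-3.2466,1.2899)
  v4: (1-0.341)·(-2.45,-0.93) + 0.341·(-3.15,0.29) = (-2.6887,-0.5140)
  v5: (1-0.341)·(0.17,-2.16) + 0.341·(0.7,-1.95) = (0.3507,-2.0884)
  v6: (1-0.341)·(3.65,-0.35) + 0.341·(3.67,1.33) = (3.6568,0.2229)
Perimeter = Σ |v_{i+1} − v_i|:
  edge 1→2: √(-3.8796² + 1.4297²) = 4.1347 (running 4.1347)
  edge 2→3: √(-2.2954² + -3.0711²) = 3.8341 (running 7.9688)
  edge 3→4: √(0.5579² + -1.8039²) = 1.8882 (running 9.8570)
  edge 4→5: √(3.0394² + -1.5744²) = 3.4230 (running 13.2800)
  edge 5→6: √(3.3061² + 2.3113²) = 4.0339 (running 17.3139)
  edge 6→1: √(-0.7283² + 2.7084²) = 2.8046 (running 20.1185)
Perimeter = 20.1185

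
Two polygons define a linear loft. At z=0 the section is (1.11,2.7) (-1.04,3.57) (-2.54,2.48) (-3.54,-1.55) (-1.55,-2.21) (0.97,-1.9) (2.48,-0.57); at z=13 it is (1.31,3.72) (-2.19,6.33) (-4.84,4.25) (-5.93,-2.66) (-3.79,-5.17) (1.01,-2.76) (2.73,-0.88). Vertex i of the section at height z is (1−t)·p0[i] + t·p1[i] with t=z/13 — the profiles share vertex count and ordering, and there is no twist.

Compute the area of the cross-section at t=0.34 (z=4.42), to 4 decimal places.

Area at t=0.34: 35.7001

Cross-section at t=0.34: each vertex is (1-t)·p0[i] + t·p1[i].
  v1: (1-0.34)·(1.11,2.7) + 0.34·(1.31,3.72) = (1.1780,3.0468)
  v2: (1-0.34)·(-1.04,3.57) + 0.34·(-2.19,6.33) = (-1.4310,4.5084)
  v3: (1-0.34)·(-2.54,2.48) + 0.34·(-4.84,4.25) = (-3.3220,3.0818)
  v4: (1-0.34)·(-3.54,-1.55) + 0.34·(-5.93,-2.66) = (-4.3526,-1.9274)
  v5: (1-0.34)·(-1.55,-2.21) + 0.34·(-3.79,-5.17) = (-2.3116,-3.2164)
  v6: (1-0.34)·(0.97,-1.9) + 0.34·(1.01,-2.76) = (0.9836,-2.1924)
  v7: (1-0.34)·(2.48,-0.57) + 0.34·(2.73,-0.88) = (2.5650,-0.6754)
Shoelace sum Σ(x_i·y_{i+1} − x_{i+1}·y_i):
  i=1: 1.1780·4.5084 − -1.4310·3.0468 = +9.6709 (running +9.6709)
  i=2: -1.4310·3.0818 − -3.3220·4.5084 = +10.5668 (running +20.2377)
  i=3: -3.3220·-1.9274 − -4.3526·3.0818 = +19.8167 (running +40.0544)
  i=4: -4.3526·-3.2164 − -2.3116·-1.9274 = +9.5443 (running +49.5987)
  i=5: -2.3116·-2.1924 − 0.9836·-3.2164 = +8.2316 (running +57.8303)
  i=6: 0.9836·-0.6754 − 2.5650·-2.1924 = +4.9592 (running +62.7895)
  i=7: 2.5650·3.0468 − 1.1780·-0.6754 = +8.6107 (running +71.4002)
Area = |Σ|/2 = |71.4002|/2 = 35.7001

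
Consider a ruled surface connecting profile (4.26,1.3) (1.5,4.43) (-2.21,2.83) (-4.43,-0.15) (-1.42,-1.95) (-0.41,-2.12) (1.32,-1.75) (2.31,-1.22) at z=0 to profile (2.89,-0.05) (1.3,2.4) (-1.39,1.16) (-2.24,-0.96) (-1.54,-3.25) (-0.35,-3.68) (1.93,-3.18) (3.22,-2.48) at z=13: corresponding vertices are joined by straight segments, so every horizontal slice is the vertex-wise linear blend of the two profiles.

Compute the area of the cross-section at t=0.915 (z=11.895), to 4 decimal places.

Cross-section at t=0.915: each vertex is (1-t)·p0[i] + t·p1[i].
  v1: (1-0.915)·(4.26,1.3) + 0.915·(2.89,-0.05) = (3.0065,0.0647)
  v2: (1-0.915)·(1.5,4.43) + 0.915·(1.3,2.4) = (1.3170,2.5726)
  v3: (1-0.915)·(-2.21,2.83) + 0.915·(-1.39,1.16) = (-1.4597,1.3019)
  v4: (1-0.915)·(-4.43,-0.15) + 0.915·(-2.24,-0.96) = (-2.4262,-0.8911)
  v5: (1-0.915)·(-1.42,-1.95) + 0.915·(-1.54,-3.25) = (-1.5298,-3.1395)
  v6: (1-0.915)·(-0.41,-2.12) + 0.915·(-0.35,-3.68) = (-0.3551,-3.5474)
  v7: (1-0.915)·(1.32,-1.75) + 0.915·(1.93,-3.18) = (1.8781,-3.0585)
  v8: (1-0.915)·(2.31,-1.22) + 0.915·(3.22,-2.48) = (3.1427,-2.3729)
Shoelace sum Σ(x_i·y_{i+1} − x_{i+1}·y_i):
  i=1: 3.0065·2.5726 − 1.3170·0.0647 = +7.6490 (running +7.6490)
  i=2: 1.3170·1.3019 − -1.4597·2.5726 = +5.4698 (running +13.1188)
  i=3: -1.4597·-0.8911 − -2.4262·1.3019 = +4.4595 (running +17.5783)
  i=4: -2.4262·-3.1395 − -1.5298·-0.8911 = +6.2536 (running +23.8319)
  i=5: -1.5298·-3.5474 − -0.3551·-3.1395 = +4.3120 (running +28.1439)
  i=6: -0.3551·-3.0585 − 1.8781·-3.5474 = +7.7486 (running +35.8925)
  i=7: 1.8781·-2.3729 − 3.1427·-3.0585 = +5.1550 (running +41.0475)
  i=8: 3.1427·0.0647 − 3.0065·-2.3729 = +7.3375 (running +48.3850)
Area = |Σ|/2 = |48.3850|/2 = 24.1925

Area at t=0.915: 24.1925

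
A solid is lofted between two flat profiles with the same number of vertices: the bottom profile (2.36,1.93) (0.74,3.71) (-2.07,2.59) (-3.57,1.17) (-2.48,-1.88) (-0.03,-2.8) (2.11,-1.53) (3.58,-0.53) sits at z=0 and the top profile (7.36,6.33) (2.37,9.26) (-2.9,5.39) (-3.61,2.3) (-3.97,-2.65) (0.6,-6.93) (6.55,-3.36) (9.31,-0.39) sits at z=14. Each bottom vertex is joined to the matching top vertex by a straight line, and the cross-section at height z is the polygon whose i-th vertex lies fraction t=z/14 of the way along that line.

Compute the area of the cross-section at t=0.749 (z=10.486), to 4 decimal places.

Cross-section at t=0.749: each vertex is (1-t)·p0[i] + t·p1[i].
  v1: (1-0.749)·(2.36,1.93) + 0.749·(7.36,6.33) = (6.1050,5.2256)
  v2: (1-0.749)·(0.74,3.71) + 0.749·(2.37,9.26) = (1.9609,7.8670)
  v3: (1-0.749)·(-2.07,2.59) + 0.749·(-2.9,5.39) = (-2.6917,4.6872)
  v4: (1-0.749)·(-3.57,1.17) + 0.749·(-3.61,2.3) = (-3.6000,2.0164)
  v5: (1-0.749)·(-2.48,-1.88) + 0.749·(-3.97,-2.65) = (-3.5960,-2.4567)
  v6: (1-0.749)·(-0.03,-2.8) + 0.749·(0.6,-6.93) = (0.4419,-5.8934)
  v7: (1-0.749)·(2.11,-1.53) + 0.749·(6.55,-3.36) = (5.4356,-2.9007)
  v8: (1-0.749)·(3.58,-0.53) + 0.749·(9.31,-0.39) = (7.8718,-0.4251)
Shoelace sum Σ(x_i·y_{i+1} − x_{i+1}·y_i):
  i=1: 6.1050·7.8670 − 1.9609·5.2256 = +37.7810 (running +37.7810)
  i=2: 1.9609·4.6872 − -2.6917·7.8670 = +30.3662 (running +68.1472)
  i=3: -2.6917·2.0164 − -3.6000·4.6872 = +11.4463 (running +79.5936)
  i=4: -3.6000·-2.4567 − -3.5960·2.0164 = +16.0950 (running +95.6886)
  i=5: -3.5960·-5.8934 − 0.4419·-2.4567 = +22.2782 (running +117.9667)
  i=6: 0.4419·-2.9007 − 5.4356·-5.8934 = +30.7520 (running +148.7188)
  i=7: 5.4356·-0.4251 − 7.8718·-2.9007 = +20.5225 (running +169.2413)
  i=8: 7.8718·5.2256 − 6.1050·-0.4251 = +43.7302 (running +212.9715)
Area = |Σ|/2 = |212.9715|/2 = 106.4858

Area at t=0.749: 106.4858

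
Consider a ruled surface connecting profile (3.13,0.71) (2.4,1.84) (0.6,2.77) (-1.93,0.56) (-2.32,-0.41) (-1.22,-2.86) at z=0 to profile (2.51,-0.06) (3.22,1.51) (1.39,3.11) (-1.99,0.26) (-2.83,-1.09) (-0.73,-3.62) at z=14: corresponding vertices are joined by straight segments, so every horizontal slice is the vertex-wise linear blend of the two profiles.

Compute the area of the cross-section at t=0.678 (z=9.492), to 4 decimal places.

Area at t=0.678: 18.5232

Cross-section at t=0.678: each vertex is (1-t)·p0[i] + t·p1[i].
  v1: (1-0.678)·(3.13,0.71) + 0.678·(2.51,-0.06) = (2.7096,0.1879)
  v2: (1-0.678)·(2.4,1.84) + 0.678·(3.22,1.51) = (2.9560,1.6163)
  v3: (1-0.678)·(0.6,2.77) + 0.678·(1.39,3.11) = (1.1356,3.0005)
  v4: (1-0.678)·(-1.93,0.56) + 0.678·(-1.99,0.26) = (-1.9707,0.3566)
  v5: (1-0.678)·(-2.32,-0.41) + 0.678·(-2.83,-1.09) = (-2.6658,-0.8710)
  v6: (1-0.678)·(-1.22,-2.86) + 0.678·(-0.73,-3.62) = (-0.8878,-3.3753)
Shoelace sum Σ(x_i·y_{i+1} − x_{i+1}·y_i):
  i=1: 2.7096·1.6163 − 2.9560·0.1879 = +3.8239 (running +3.8239)
  i=2: 2.9560·3.0005 − 1.1356·1.6163 = +7.0340 (running +10.8579)
  i=3: 1.1356·0.3566 − -1.9707·3.0005 = +6.3180 (running +17.1759)
  i=4: -1.9707·-0.8710 − -2.6658·0.3566 = +2.6672 (running +19.8431)
  i=5: -2.6658·-3.3753 − -0.8878·-0.8710 = +8.2245 (running +28.0675)
  i=6: -0.8878·0.1879 − 2.7096·-3.3753 = +8.9789 (running +37.0465)
Area = |Σ|/2 = |37.0465|/2 = 18.5232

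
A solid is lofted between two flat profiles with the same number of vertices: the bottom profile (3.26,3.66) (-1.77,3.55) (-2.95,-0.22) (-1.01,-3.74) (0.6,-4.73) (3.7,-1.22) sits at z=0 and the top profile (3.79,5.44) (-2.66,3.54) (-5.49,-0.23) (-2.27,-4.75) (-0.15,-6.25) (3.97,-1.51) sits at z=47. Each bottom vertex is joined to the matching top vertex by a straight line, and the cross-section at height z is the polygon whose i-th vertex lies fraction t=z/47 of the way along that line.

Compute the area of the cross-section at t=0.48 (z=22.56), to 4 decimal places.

Cross-section at t=0.48: each vertex is (1-t)·p0[i] + t·p1[i].
  v1: (1-0.48)·(3.26,3.66) + 0.48·(3.79,5.44) = (3.5144,4.5144)
  v2: (1-0.48)·(-1.77,3.55) + 0.48·(-2.66,3.54) = (-2.1972,3.5452)
  v3: (1-0.48)·(-2.95,-0.22) + 0.48·(-5.49,-0.23) = (-4.1692,-0.2248)
  v4: (1-0.48)·(-1.01,-3.74) + 0.48·(-2.27,-4.75) = (-1.6148,-4.2248)
  v5: (1-0.48)·(0.6,-4.73) + 0.48·(-0.15,-6.25) = (0.2400,-5.4596)
  v6: (1-0.48)·(3.7,-1.22) + 0.48·(3.97,-1.51) = (3.8296,-1.3592)
Shoelace sum Σ(x_i·y_{i+1} − x_{i+1}·y_i):
  i=1: 3.5144·3.5452 − -2.1972·4.5144 = +22.3783 (running +22.3783)
  i=2: -2.1972·-0.2248 − -4.1692·3.5452 = +15.2746 (running +37.6529)
  i=3: -4.1692·-4.2248 − -1.6148·-0.2248 = +17.2510 (running +54.9039)
  i=4: -1.6148·-5.4596 − 0.2400·-4.2248 = +9.8301 (running +64.7340)
  i=5: 0.2400·-1.3592 − 3.8296·-5.4596 = +20.5819 (running +85.3159)
  i=6: 3.8296·4.5144 − 3.5144·-1.3592 = +22.0651 (running +107.3810)
Area = |Σ|/2 = |107.3810|/2 = 53.6905

Area at t=0.48: 53.6905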